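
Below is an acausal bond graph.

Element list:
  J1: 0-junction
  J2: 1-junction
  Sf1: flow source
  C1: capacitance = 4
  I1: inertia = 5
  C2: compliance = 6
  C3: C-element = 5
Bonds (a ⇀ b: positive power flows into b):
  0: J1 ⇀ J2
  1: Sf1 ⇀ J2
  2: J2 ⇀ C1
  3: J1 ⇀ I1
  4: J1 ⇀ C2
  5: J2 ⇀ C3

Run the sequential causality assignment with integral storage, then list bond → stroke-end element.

#1 stroke→Sf1  (source Sf1 imposes f)
#0 stroke→J2  (J2 flow already set via bond 1)
#2 stroke→J2  (1-jn J2 has f-setter on 1)
#5 stroke→J2  (1-jn J2 has f-setter on 1)
#3 stroke→I1  (I1 integral (f out))
#4 stroke→J1  (J1 needs exactly one e-in)

β0 |J2
β1 |Sf1
β2 |J2
β3 |I1
β4 |J1
β5 |J2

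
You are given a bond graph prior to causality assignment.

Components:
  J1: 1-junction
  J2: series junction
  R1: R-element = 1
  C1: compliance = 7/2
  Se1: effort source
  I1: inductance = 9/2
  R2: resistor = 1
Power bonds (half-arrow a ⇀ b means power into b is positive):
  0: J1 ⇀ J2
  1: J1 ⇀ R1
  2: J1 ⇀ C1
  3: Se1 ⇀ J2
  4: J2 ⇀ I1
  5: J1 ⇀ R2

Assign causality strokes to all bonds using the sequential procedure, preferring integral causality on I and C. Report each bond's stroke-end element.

b0 →J2
b1 →J1
b2 →J1
b3 →J2
b4 →I1
b5 →J1

b3 |J2  (Se1: effort source, stroke at far end)
b2 |J1  (C1 outputs effort q/C1)
b4 |I1  (I1 integral (f out))
b0 |J2  (J2 flow already set via bond 4)
b1 |J1  (common-f at J1 fixed by 0)
b5 |J1  (common-f at J1 fixed by 0)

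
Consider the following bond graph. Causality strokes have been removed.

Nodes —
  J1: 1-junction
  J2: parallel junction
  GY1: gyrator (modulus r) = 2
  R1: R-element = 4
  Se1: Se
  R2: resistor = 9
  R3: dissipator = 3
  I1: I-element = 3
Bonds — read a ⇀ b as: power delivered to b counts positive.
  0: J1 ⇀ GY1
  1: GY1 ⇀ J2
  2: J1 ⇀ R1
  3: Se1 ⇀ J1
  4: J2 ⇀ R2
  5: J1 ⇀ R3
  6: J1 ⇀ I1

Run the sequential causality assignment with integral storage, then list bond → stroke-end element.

β0 stroke→J1
β1 stroke→J2
β2 stroke→J1
β3 stroke→J1
β4 stroke→R2
β5 stroke→J1
β6 stroke→I1

β3 stroke at J1  (Se1: effort source, stroke at far end)
β6 stroke at I1  (I1: I, integral causality)
β0 stroke at J1  (J1 flow already set via bond 6)
β2 stroke at J1  (J1 flow already set via bond 6)
β5 stroke at J1  (J1: bond 6 brought flow, rest push out)
β1 stroke at J2  (through GY1, causality inverts; strokes same side of GY1)
β4 stroke at R2  (common-e at J2 fixed by 1)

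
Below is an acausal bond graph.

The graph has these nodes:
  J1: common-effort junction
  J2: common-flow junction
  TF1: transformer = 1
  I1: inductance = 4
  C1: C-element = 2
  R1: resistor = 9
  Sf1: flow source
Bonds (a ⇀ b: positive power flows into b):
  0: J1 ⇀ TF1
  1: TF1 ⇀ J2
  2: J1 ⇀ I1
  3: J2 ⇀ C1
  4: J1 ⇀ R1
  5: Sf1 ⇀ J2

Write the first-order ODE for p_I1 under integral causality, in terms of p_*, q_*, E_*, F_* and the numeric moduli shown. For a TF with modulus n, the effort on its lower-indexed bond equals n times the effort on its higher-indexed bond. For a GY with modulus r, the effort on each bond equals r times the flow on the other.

dp_I1/dt = -9*F_Sf1 - 9*p_I1/4

bond 5 →Sf1  (source Sf1 imposes f)
bond 1 →J2  (1-jn J2 has f-setter on 5)
bond 3 →J2  (1-jn J2 has f-setter on 5)
bond 0 →TF1  (TF TF1: opposite of bond 1)
bond 2 →I1  (I1 integral (f out))
bond 4 →J1  (J1: last free bond brings effort in)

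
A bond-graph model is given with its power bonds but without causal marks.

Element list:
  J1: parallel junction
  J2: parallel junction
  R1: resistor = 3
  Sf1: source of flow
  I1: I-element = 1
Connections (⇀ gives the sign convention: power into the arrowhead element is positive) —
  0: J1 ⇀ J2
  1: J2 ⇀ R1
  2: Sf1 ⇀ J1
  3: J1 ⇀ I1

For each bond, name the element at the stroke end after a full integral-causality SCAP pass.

β2 |Sf1  (Sf1 (Sf) sets flow on bond)
β3 |I1  (I1 integral (f out))
β0 |J1  (closing 0-jn rule on J1)
β1 |J2  (only one effort-in slot at J2)

b0 |J1
b1 |J2
b2 |Sf1
b3 |I1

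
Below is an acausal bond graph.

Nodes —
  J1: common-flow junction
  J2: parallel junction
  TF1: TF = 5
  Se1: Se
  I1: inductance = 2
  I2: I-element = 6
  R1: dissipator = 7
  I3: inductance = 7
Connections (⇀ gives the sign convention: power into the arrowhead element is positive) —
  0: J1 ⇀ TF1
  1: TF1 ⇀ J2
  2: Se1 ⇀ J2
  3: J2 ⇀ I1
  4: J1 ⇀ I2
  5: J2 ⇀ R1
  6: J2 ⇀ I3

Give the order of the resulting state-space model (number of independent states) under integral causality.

#2 stroke→J2  (source Se1 imposes e)
#1 stroke→TF1  (0-jn J2 has e-setter on 2)
#3 stroke→I1  (0-jn J2 has e-setter on 2)
#5 stroke→R1  (common-e at J2 fixed by 2)
#6 stroke→I3  (common-e at J2 fixed by 2)
#0 stroke→J1  (TF TF1: opposite of bond 1)
#4 stroke→I2  (J1 needs exactly one f-in)

3  (I1, I2, I3 all integral)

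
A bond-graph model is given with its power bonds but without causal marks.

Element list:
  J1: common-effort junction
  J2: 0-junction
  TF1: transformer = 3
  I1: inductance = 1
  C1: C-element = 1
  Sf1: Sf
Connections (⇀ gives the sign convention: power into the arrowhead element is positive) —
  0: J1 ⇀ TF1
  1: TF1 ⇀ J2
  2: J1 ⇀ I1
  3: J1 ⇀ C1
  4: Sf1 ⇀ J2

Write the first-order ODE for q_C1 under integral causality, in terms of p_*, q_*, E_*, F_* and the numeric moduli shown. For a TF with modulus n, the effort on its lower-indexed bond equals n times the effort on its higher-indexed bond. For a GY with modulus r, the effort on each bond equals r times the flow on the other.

β4 →Sf1  (Sf1 (Sf) sets flow on bond)
β1 →J2  (J2 needs exactly one e-in)
β0 →TF1  (through TF1, causality passes straight; one stroke at TF1)
β2 →I1  (I1 integral (f out))
β3 →J1  (only one effort-in slot at J1)

dq_C1/dt = F_Sf1/3 - p_I1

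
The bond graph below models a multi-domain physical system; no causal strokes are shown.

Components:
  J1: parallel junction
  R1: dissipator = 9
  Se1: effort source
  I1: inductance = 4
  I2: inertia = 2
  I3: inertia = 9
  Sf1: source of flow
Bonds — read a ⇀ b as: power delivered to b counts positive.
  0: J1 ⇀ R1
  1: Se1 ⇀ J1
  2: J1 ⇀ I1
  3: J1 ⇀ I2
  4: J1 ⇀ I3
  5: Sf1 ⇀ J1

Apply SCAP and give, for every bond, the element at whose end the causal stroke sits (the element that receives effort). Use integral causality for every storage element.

bond 1 |J1  (Se1 (Se) sets effort on bond)
bond 5 |Sf1  (Sf1: flow source, stroke at near end)
bond 0 |R1  (common-e at J1 fixed by 1)
bond 2 |I1  (common-e at J1 fixed by 1)
bond 3 |I2  (J1 effort already set via bond 1)
bond 4 |I3  (J1 effort already set via bond 1)

b0 stroke at R1
b1 stroke at J1
b2 stroke at I1
b3 stroke at I2
b4 stroke at I3
b5 stroke at Sf1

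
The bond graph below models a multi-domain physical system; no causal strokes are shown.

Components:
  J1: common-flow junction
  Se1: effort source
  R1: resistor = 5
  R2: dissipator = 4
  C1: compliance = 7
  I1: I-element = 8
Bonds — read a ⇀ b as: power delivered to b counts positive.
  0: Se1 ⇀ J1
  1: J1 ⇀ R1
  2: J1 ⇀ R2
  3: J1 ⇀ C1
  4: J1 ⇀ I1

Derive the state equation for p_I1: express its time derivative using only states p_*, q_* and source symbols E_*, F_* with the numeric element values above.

β0 |J1  (Se1: effort source, stroke at far end)
β3 |J1  (prefer integral on C1)
β4 |I1  (I1 outputs flow p/I1)
β1 |J1  (common-f at J1 fixed by 4)
β2 |J1  (J1 flow already set via bond 4)

dp_I1/dt = E_Se1 - 9*p_I1/8 - q_C1/7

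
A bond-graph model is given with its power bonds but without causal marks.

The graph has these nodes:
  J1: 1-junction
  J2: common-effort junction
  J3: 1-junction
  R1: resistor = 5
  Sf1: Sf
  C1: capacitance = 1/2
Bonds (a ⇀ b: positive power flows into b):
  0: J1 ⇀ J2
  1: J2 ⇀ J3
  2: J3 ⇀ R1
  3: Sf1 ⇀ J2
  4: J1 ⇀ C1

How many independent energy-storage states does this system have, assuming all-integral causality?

#3 |Sf1  (Sf1: flow source, stroke at near end)
#4 |J1  (C1: C, integral causality)
#0 |J2  (closing 1-jn rule on J1)
#1 |J3  (common-e at J2 fixed by 0)
#2 |R1  (closing 1-jn rule on J3)

1  (C1 all integral)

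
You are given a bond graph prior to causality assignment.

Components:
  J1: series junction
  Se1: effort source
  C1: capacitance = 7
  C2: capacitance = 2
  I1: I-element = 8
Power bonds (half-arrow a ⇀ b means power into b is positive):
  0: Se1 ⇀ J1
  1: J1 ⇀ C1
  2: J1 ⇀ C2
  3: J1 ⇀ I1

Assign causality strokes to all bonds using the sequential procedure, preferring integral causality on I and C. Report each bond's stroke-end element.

b0 →J1
b1 →J1
b2 →J1
b3 →I1

bond 0 stroke→J1  (Se1: effort source, stroke at far end)
bond 1 stroke→J1  (C1 outputs effort q/C1)
bond 2 stroke→J1  (C2: C, integral causality)
bond 3 stroke→I1  (only one flow-in slot at J1)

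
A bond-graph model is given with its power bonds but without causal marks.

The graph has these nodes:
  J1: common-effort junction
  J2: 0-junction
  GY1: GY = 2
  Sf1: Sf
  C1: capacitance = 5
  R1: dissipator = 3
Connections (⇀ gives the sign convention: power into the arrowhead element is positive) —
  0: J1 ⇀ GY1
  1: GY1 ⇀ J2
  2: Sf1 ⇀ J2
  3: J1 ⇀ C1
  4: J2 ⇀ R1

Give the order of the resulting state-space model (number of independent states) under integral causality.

b2 |Sf1  (source Sf1 imposes f)
b3 |J1  (C1 integral (e out))
b0 |GY1  (J1 effort already set via bond 3)
b1 |GY1  (GY1: gyrator matches bond 0)
b4 |J2  (only one effort-in slot at J2)

1  (C1 all integral)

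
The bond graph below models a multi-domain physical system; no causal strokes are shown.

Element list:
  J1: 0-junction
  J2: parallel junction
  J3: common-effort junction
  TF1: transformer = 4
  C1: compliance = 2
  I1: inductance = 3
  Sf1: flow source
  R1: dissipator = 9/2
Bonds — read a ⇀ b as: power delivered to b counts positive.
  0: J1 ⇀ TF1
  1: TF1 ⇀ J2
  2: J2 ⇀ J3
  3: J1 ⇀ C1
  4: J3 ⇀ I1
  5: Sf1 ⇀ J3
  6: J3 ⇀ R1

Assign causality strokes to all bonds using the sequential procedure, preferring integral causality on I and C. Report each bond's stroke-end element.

#0 stroke→TF1
#1 stroke→J2
#2 stroke→J3
#3 stroke→J1
#4 stroke→I1
#5 stroke→Sf1
#6 stroke→R1

b5 |Sf1  (Sf1 fixes flow; stroke at Sf1)
b3 |J1  (C1 integral (e out))
b0 |TF1  (J1 effort already set via bond 3)
b1 |J2  (through TF1, causality passes straight; one stroke at TF1)
b2 |J3  (0-jn J2 has e-setter on 1)
b4 |I1  (0-jn J3 has e-setter on 2)
b6 |R1  (0-jn J3 has e-setter on 2)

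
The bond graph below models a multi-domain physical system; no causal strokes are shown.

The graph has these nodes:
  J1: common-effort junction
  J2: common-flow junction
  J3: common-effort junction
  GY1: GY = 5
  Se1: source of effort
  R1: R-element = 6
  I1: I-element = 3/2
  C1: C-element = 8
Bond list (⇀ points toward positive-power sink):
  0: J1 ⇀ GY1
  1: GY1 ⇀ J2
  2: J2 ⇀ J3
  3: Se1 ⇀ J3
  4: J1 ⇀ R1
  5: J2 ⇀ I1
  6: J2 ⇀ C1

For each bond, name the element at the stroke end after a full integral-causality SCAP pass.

bond 0 →J1
bond 1 →J2
bond 2 →J2
bond 3 →J3
bond 4 →R1
bond 5 →I1
bond 6 →J2

β3 stroke at J3  (source Se1 imposes e)
β2 stroke at J2  (J3: bond 3 brought effort, rest push out)
β5 stroke at I1  (I1: I, integral causality)
β1 stroke at J2  (J2 flow already set via bond 5)
β6 stroke at J2  (J2 flow already set via bond 5)
β0 stroke at J1  (GY1 both-in/both-out from 1)
β4 stroke at R1  (J1 effort already set via bond 0)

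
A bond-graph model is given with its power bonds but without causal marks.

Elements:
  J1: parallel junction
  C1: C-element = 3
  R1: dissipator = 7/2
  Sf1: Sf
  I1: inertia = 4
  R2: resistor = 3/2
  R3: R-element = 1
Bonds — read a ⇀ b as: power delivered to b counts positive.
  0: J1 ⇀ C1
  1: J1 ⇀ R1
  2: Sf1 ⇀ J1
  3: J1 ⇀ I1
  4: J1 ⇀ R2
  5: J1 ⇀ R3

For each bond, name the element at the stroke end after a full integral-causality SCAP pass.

#0 →J1
#1 →R1
#2 →Sf1
#3 →I1
#4 →R2
#5 →R3

bond 2 |Sf1  (source Sf1 imposes f)
bond 0 |J1  (C1: C, integral causality)
bond 1 |R1  (0-jn J1 has e-setter on 0)
bond 3 |I1  (0-jn J1 has e-setter on 0)
bond 4 |R2  (0-jn J1 has e-setter on 0)
bond 5 |R3  (0-jn J1 has e-setter on 0)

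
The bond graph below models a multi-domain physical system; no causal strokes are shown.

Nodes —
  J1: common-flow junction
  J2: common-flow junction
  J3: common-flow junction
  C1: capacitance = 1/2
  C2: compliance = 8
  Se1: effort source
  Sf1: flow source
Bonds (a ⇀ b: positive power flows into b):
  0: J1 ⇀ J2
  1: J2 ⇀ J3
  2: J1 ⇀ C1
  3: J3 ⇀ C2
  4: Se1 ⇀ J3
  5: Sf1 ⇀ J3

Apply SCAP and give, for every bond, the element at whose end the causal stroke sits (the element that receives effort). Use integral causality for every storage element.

bond 0 |J2
bond 1 |J3
bond 2 |J1
bond 3 |J3
bond 4 |J3
bond 5 |Sf1

bond 4 stroke→J3  (Se1: effort source, stroke at far end)
bond 5 stroke→Sf1  (Sf1 (Sf) sets flow on bond)
bond 1 stroke→J3  (J3 flow already set via bond 5)
bond 3 stroke→J3  (1-jn J3 has f-setter on 5)
bond 0 stroke→J2  (J2: bond 1 brought flow, rest push out)
bond 2 stroke→J1  (J1: bond 0 brought flow, rest push out)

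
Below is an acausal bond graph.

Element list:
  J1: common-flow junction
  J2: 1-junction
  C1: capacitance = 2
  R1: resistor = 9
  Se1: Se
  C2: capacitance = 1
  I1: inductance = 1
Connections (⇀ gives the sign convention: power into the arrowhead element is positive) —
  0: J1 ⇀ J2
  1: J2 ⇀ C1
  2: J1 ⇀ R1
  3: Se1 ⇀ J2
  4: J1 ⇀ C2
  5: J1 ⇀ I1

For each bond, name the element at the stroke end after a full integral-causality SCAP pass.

β3 stroke→J2  (source Se1 imposes e)
β1 stroke→J2  (C1 outputs effort q/C1)
β0 stroke→J1  (only one flow-in slot at J2)
β4 stroke→J1  (C2 outputs effort q/C2)
β5 stroke→I1  (I1 integral (f out))
β2 stroke→J1  (J1 flow already set via bond 5)

β0 →J1
β1 →J2
β2 →J1
β3 →J2
β4 →J1
β5 →I1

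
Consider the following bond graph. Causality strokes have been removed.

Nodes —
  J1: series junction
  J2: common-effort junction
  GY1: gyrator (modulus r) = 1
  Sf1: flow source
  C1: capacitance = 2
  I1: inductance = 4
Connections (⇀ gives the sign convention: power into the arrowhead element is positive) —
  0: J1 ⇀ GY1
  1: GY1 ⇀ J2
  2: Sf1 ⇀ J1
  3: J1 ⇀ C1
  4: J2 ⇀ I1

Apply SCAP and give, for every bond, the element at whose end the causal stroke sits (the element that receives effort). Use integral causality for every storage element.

#2 stroke at Sf1  (source Sf1 imposes f)
#0 stroke at J1  (common-f at J1 fixed by 2)
#3 stroke at J1  (J1 flow already set via bond 2)
#1 stroke at J2  (GY1 both-in/both-out from 0)
#4 stroke at I1  (common-e at J2 fixed by 1)

#0 →J1
#1 →J2
#2 →Sf1
#3 →J1
#4 →I1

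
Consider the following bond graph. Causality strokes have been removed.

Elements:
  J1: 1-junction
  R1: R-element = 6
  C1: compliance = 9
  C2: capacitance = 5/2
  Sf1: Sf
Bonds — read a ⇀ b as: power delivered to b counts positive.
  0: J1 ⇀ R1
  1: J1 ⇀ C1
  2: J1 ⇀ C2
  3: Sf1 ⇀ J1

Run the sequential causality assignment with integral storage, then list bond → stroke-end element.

bond 3 →Sf1  (source Sf1 imposes f)
bond 0 →J1  (1-jn J1 has f-setter on 3)
bond 1 →J1  (common-f at J1 fixed by 3)
bond 2 →J1  (J1: bond 3 brought flow, rest push out)

β0 stroke at J1
β1 stroke at J1
β2 stroke at J1
β3 stroke at Sf1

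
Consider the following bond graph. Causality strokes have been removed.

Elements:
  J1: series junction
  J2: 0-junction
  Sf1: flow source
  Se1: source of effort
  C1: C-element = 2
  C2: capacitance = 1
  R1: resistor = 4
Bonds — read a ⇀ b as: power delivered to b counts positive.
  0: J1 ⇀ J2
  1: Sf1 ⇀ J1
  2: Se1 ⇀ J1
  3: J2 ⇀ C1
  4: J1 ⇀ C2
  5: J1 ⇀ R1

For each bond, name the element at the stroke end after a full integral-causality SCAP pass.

b1 |Sf1  (source Sf1 imposes f)
b2 |J1  (Se1 fixes effort; stroke away)
b0 |J1  (common-f at J1 fixed by 1)
b4 |J1  (1-jn J1 has f-setter on 1)
b5 |J1  (J1: bond 1 brought flow, rest push out)
b3 |J2  (J2: last free bond brings effort in)

#0 →J1
#1 →Sf1
#2 →J1
#3 →J2
#4 →J1
#5 →J1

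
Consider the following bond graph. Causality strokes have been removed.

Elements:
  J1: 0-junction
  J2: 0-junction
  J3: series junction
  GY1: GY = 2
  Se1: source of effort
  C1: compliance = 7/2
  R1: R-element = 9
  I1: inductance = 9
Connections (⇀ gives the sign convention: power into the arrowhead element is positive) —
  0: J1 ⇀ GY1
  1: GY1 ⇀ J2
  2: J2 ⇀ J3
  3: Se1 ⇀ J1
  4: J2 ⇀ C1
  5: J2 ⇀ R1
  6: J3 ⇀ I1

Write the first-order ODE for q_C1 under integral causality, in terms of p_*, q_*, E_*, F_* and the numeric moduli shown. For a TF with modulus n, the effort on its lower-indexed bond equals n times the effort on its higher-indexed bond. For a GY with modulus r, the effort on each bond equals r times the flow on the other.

dq_C1/dt = E_Se1/2 - p_I1/9 - 2*q_C1/63

b3 stroke→J1  (Se1: effort source, stroke at far end)
b0 stroke→GY1  (0-jn J1 has e-setter on 3)
b1 stroke→GY1  (GY GY1: same side as bond 0)
b4 stroke→J2  (C1 integral (e out))
b2 stroke→J3  (0-jn J2 has e-setter on 4)
b5 stroke→R1  (J2 effort already set via bond 4)
b6 stroke→I1  (J3 needs exactly one f-in)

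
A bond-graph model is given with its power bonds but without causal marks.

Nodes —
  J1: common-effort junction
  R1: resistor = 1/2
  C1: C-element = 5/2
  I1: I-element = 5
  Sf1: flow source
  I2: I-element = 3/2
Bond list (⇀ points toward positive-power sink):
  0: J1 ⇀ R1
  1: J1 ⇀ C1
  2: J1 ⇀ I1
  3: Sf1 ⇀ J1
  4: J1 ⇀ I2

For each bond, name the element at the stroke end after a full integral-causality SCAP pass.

b3 →Sf1  (Sf1 (Sf) sets flow on bond)
b1 →J1  (prefer integral on C1)
b0 →R1  (J1: bond 1 brought effort, rest push out)
b2 →I1  (J1: bond 1 brought effort, rest push out)
b4 →I2  (J1 effort already set via bond 1)

β0 →R1
β1 →J1
β2 →I1
β3 →Sf1
β4 →I2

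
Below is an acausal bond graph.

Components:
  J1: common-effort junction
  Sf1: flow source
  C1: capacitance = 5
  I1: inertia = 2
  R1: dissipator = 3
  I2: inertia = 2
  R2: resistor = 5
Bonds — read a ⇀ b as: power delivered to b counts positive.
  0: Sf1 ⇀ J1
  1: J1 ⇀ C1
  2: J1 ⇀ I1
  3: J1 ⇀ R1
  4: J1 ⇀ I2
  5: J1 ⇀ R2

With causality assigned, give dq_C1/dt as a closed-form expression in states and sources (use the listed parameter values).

dq_C1/dt = F_Sf1 - p_I1/2 - p_I2/2 - 8*q_C1/75

#0 →Sf1  (source Sf1 imposes f)
#1 →J1  (prefer integral on C1)
#2 →I1  (J1: bond 1 brought effort, rest push out)
#3 →R1  (common-e at J1 fixed by 1)
#4 →I2  (0-jn J1 has e-setter on 1)
#5 →R2  (common-e at J1 fixed by 1)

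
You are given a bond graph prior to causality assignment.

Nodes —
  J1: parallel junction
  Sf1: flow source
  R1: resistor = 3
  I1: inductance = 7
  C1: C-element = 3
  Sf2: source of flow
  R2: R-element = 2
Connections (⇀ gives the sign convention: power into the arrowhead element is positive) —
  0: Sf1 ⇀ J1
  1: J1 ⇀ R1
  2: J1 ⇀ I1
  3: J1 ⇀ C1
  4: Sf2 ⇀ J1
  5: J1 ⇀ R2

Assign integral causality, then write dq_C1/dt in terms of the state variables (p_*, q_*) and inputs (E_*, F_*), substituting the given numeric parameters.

#0 stroke→Sf1  (Sf1 (Sf) sets flow on bond)
#4 stroke→Sf2  (Sf2 (Sf) sets flow on bond)
#2 stroke→I1  (I1: I, integral causality)
#3 stroke→J1  (prefer integral on C1)
#1 stroke→R1  (0-jn J1 has e-setter on 3)
#5 stroke→R2  (J1: bond 3 brought effort, rest push out)

dq_C1/dt = F_Sf1 + F_Sf2 - p_I1/7 - 5*q_C1/18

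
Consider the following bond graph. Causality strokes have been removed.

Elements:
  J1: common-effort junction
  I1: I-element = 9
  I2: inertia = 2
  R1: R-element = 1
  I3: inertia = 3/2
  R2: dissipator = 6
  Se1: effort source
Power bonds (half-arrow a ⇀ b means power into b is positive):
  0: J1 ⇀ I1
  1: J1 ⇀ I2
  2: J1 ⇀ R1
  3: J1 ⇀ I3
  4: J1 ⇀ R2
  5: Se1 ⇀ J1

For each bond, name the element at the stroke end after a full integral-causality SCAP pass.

β5 stroke at J1  (Se1 fixes effort; stroke away)
β0 stroke at I1  (0-jn J1 has e-setter on 5)
β1 stroke at I2  (common-e at J1 fixed by 5)
β2 stroke at R1  (common-e at J1 fixed by 5)
β3 stroke at I3  (0-jn J1 has e-setter on 5)
β4 stroke at R2  (J1: bond 5 brought effort, rest push out)

bond 0 →I1
bond 1 →I2
bond 2 →R1
bond 3 →I3
bond 4 →R2
bond 5 →J1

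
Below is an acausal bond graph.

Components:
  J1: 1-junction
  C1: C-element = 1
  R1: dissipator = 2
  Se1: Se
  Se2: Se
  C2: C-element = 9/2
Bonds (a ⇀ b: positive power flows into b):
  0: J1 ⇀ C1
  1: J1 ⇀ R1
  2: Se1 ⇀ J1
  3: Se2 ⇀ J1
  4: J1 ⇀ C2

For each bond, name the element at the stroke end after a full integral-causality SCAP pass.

#2 stroke at J1  (Se1 fixes effort; stroke away)
#3 stroke at J1  (source Se2 imposes e)
#0 stroke at J1  (C1 integral (e out))
#4 stroke at J1  (prefer integral on C2)
#1 stroke at R1  (closing 1-jn rule on J1)

b0 →J1
b1 →R1
b2 →J1
b3 →J1
b4 →J1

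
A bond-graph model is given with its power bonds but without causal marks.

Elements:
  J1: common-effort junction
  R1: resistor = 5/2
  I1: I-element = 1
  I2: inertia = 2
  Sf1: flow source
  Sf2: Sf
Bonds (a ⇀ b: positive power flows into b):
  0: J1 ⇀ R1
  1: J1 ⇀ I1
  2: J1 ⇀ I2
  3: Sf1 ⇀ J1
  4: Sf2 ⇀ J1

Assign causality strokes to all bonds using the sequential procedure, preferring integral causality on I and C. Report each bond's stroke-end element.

#0 stroke→J1
#1 stroke→I1
#2 stroke→I2
#3 stroke→Sf1
#4 stroke→Sf2

β3 stroke→Sf1  (Sf1 (Sf) sets flow on bond)
β4 stroke→Sf2  (Sf2 fixes flow; stroke at Sf2)
β1 stroke→I1  (I1 outputs flow p/I1)
β2 stroke→I2  (prefer integral on I2)
β0 stroke→J1  (J1 needs exactly one e-in)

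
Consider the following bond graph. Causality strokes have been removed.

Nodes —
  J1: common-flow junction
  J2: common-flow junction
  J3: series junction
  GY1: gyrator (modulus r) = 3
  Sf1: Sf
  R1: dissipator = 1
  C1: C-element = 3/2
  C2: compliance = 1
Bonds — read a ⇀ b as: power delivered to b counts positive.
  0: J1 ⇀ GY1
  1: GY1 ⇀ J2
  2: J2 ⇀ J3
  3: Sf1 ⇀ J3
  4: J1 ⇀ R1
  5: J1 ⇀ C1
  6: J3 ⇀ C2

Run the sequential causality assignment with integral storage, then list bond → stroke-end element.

bond 3 →Sf1  (Sf1 (Sf) sets flow on bond)
bond 2 →J3  (J3 flow already set via bond 3)
bond 6 →J3  (J3: bond 3 brought flow, rest push out)
bond 1 →J2  (J2 flow already set via bond 2)
bond 0 →J1  (through GY1, causality inverts; strokes same side of GY1)
bond 5 →J1  (prefer integral on C1)
bond 4 →R1  (only one flow-in slot at J1)

#0 stroke at J1
#1 stroke at J2
#2 stroke at J3
#3 stroke at Sf1
#4 stroke at R1
#5 stroke at J1
#6 stroke at J3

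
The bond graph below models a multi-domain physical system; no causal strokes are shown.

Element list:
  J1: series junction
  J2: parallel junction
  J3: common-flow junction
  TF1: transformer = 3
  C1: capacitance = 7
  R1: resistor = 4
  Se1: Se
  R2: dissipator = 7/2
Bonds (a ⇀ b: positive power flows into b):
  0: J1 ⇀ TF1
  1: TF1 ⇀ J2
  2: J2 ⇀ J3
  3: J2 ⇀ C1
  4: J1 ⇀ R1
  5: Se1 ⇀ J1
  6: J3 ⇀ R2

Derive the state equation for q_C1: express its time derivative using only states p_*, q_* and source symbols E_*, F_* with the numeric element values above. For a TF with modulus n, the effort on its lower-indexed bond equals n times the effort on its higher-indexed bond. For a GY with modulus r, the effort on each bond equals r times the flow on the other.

b5 stroke at J1  (Se1 fixes effort; stroke away)
b3 stroke at J2  (C1: C, integral causality)
b1 stroke at TF1  (J2 effort already set via bond 3)
b2 stroke at J3  (0-jn J2 has e-setter on 3)
b6 stroke at R2  (J3: last free bond brings flow in)
b0 stroke at J1  (TF1: transformer flips bond 1)
b4 stroke at R1  (J1: last free bond brings flow in)

dq_C1/dt = 3*E_Se1/4 - 71*q_C1/196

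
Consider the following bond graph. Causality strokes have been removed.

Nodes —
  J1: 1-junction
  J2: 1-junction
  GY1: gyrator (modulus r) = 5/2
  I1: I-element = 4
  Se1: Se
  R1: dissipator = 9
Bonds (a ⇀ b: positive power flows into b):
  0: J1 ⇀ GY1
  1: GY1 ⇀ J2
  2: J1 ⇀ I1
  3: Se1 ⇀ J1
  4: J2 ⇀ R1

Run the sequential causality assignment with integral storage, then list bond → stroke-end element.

b3 stroke at J1  (Se1: effort source, stroke at far end)
b2 stroke at I1  (prefer integral on I1)
b0 stroke at J1  (common-f at J1 fixed by 2)
b1 stroke at J2  (GY1 both-in/both-out from 0)
b4 stroke at R1  (J2: last free bond brings flow in)

b0 stroke→J1
b1 stroke→J2
b2 stroke→I1
b3 stroke→J1
b4 stroke→R1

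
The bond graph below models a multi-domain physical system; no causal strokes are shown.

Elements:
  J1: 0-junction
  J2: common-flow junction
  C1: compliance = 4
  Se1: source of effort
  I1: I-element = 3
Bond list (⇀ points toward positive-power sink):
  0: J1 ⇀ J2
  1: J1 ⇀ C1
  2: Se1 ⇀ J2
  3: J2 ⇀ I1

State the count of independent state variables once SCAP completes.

#2 stroke at J2  (Se1: effort source, stroke at far end)
#1 stroke at J1  (prefer integral on C1)
#0 stroke at J2  (J1: bond 1 brought effort, rest push out)
#3 stroke at I1  (only one flow-in slot at J2)

2  (C1, I1 all integral)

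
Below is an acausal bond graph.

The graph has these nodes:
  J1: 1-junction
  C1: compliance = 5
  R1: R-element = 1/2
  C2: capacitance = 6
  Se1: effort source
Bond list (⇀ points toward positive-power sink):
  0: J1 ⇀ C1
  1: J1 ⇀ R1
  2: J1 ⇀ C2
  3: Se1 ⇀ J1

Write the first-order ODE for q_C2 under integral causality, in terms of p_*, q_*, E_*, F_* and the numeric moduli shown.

#3 stroke→J1  (Se1 fixes effort; stroke away)
#0 stroke→J1  (C1: C, integral causality)
#2 stroke→J1  (C2: C, integral causality)
#1 stroke→R1  (closing 1-jn rule on J1)

dq_C2/dt = 2*E_Se1 - 2*q_C1/5 - q_C2/3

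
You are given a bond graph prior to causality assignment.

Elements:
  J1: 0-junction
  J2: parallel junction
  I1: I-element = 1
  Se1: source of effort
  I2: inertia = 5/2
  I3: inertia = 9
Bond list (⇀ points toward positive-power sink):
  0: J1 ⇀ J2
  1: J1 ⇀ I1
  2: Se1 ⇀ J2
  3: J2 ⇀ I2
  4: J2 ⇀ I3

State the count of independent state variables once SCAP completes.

3  (I1, I2, I3 all integral)

b2 →J2  (Se1: effort source, stroke at far end)
b0 →J1  (0-jn J2 has e-setter on 2)
b3 →I2  (J2 effort already set via bond 2)
b4 →I3  (0-jn J2 has e-setter on 2)
b1 →I1  (0-jn J1 has e-setter on 0)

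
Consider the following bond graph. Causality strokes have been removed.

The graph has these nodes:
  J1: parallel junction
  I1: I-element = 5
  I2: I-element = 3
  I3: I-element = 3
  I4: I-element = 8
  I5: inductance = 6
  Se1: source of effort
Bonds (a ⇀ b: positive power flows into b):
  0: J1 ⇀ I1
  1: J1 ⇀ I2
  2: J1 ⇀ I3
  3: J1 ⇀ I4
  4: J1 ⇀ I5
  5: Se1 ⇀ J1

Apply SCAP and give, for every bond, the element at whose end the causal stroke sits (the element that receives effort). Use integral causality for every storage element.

β0 |I1
β1 |I2
β2 |I3
β3 |I4
β4 |I5
β5 |J1

bond 5 |J1  (Se1 (Se) sets effort on bond)
bond 0 |I1  (0-jn J1 has e-setter on 5)
bond 1 |I2  (J1 effort already set via bond 5)
bond 2 |I3  (J1 effort already set via bond 5)
bond 3 |I4  (J1: bond 5 brought effort, rest push out)
bond 4 |I5  (J1 effort already set via bond 5)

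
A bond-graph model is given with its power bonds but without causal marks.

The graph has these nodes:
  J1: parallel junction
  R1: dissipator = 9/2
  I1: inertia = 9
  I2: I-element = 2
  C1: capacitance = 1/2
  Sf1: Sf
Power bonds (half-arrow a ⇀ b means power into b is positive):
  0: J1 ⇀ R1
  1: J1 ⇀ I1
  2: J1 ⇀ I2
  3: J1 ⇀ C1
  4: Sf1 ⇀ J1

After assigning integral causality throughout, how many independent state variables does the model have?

3  (C1, I1, I2 all integral)

bond 4 →Sf1  (Sf1 fixes flow; stroke at Sf1)
bond 1 →I1  (I1: I, integral causality)
bond 2 →I2  (prefer integral on I2)
bond 3 →J1  (prefer integral on C1)
bond 0 →R1  (0-jn J1 has e-setter on 3)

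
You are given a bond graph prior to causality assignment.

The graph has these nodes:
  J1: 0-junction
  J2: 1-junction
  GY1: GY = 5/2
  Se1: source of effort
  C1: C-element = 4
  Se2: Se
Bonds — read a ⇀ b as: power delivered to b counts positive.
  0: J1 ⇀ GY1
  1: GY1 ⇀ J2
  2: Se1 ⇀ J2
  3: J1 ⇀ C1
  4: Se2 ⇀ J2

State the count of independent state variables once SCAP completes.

β2 |J2  (Se1: effort source, stroke at far end)
β4 |J2  (source Se2 imposes e)
β1 |GY1  (only one flow-in slot at J2)
β0 |GY1  (GY1: gyrator matches bond 1)
β3 |J1  (J1 needs exactly one e-in)

1  (C1 all integral)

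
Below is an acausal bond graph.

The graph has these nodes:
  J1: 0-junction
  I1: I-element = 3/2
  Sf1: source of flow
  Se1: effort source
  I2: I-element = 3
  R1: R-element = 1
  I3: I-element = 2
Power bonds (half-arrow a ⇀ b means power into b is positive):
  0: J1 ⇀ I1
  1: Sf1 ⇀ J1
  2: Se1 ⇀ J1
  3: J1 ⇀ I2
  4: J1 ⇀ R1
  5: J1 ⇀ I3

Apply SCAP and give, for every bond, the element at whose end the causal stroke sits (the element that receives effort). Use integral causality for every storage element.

#1 stroke→Sf1  (source Sf1 imposes f)
#2 stroke→J1  (Se1: effort source, stroke at far end)
#0 stroke→I1  (common-e at J1 fixed by 2)
#3 stroke→I2  (J1 effort already set via bond 2)
#4 stroke→R1  (J1 effort already set via bond 2)
#5 stroke→I3  (J1 effort already set via bond 2)

bond 0 stroke at I1
bond 1 stroke at Sf1
bond 2 stroke at J1
bond 3 stroke at I2
bond 4 stroke at R1
bond 5 stroke at I3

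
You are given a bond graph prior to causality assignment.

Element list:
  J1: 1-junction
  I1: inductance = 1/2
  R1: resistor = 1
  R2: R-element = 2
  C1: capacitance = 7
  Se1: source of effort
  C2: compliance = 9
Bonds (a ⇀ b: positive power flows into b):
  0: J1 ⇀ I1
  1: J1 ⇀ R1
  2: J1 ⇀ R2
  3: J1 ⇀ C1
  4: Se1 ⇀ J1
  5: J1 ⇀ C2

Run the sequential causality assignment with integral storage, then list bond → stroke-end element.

#0 stroke→I1
#1 stroke→J1
#2 stroke→J1
#3 stroke→J1
#4 stroke→J1
#5 stroke→J1

#4 stroke→J1  (Se1 (Se) sets effort on bond)
#0 stroke→I1  (I1 integral (f out))
#1 stroke→J1  (1-jn J1 has f-setter on 0)
#2 stroke→J1  (1-jn J1 has f-setter on 0)
#3 stroke→J1  (common-f at J1 fixed by 0)
#5 stroke→J1  (common-f at J1 fixed by 0)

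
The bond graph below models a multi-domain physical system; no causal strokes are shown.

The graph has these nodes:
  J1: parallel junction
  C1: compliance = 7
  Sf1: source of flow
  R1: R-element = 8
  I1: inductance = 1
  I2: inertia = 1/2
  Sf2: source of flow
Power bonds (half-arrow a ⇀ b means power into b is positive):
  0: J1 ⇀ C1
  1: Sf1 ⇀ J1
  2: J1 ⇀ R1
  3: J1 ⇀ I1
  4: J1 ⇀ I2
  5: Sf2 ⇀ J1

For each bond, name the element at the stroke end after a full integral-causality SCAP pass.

#0 stroke at J1
#1 stroke at Sf1
#2 stroke at R1
#3 stroke at I1
#4 stroke at I2
#5 stroke at Sf2

#1 stroke→Sf1  (Sf1: flow source, stroke at near end)
#5 stroke→Sf2  (Sf2 fixes flow; stroke at Sf2)
#0 stroke→J1  (prefer integral on C1)
#2 stroke→R1  (0-jn J1 has e-setter on 0)
#3 stroke→I1  (common-e at J1 fixed by 0)
#4 stroke→I2  (J1: bond 0 brought effort, rest push out)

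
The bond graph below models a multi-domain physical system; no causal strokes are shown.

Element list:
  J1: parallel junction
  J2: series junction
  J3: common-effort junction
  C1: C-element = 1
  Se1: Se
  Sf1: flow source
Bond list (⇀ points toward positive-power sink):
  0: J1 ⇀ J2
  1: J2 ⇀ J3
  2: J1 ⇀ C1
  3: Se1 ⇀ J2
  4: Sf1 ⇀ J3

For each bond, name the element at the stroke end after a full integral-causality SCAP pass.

β0 |J2
β1 |J3
β2 |J1
β3 |J2
β4 |Sf1

β3 stroke→J2  (Se1: effort source, stroke at far end)
β4 stroke→Sf1  (source Sf1 imposes f)
β1 stroke→J3  (only one effort-in slot at J3)
β0 stroke→J2  (1-jn J2 has f-setter on 1)
β2 stroke→J1  (only one effort-in slot at J1)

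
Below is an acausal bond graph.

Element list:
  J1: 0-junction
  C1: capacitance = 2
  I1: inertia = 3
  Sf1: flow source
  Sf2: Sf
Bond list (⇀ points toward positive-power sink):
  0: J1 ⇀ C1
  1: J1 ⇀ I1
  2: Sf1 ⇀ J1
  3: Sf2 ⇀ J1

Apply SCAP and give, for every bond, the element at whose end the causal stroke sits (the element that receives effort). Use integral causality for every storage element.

β0 stroke at J1
β1 stroke at I1
β2 stroke at Sf1
β3 stroke at Sf2

β2 |Sf1  (Sf1 fixes flow; stroke at Sf1)
β3 |Sf2  (source Sf2 imposes f)
β0 |J1  (C1 outputs effort q/C1)
β1 |I1  (J1: bond 0 brought effort, rest push out)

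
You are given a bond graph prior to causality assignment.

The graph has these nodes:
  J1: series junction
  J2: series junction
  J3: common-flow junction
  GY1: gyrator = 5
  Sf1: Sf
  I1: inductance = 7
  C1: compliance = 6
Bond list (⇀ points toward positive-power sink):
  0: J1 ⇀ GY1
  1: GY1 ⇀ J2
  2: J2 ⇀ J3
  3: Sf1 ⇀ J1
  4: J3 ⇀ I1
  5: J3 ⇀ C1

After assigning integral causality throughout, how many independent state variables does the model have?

2  (C1, I1 all integral)

#3 |Sf1  (Sf1 (Sf) sets flow on bond)
#0 |J1  (J1 flow already set via bond 3)
#1 |J2  (GY1 both-in/both-out from 0)
#2 |J3  (closing 1-jn rule on J2)
#4 |I1  (I1 outputs flow p/I1)
#5 |J3  (J3 flow already set via bond 4)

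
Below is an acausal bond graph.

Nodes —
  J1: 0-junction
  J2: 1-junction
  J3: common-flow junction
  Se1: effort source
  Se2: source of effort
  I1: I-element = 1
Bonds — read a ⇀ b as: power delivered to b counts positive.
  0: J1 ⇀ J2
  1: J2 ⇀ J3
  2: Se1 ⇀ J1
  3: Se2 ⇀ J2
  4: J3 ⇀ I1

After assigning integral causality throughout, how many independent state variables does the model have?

b2 stroke→J1  (Se1 (Se) sets effort on bond)
b3 stroke→J2  (Se2: effort source, stroke at far end)
b0 stroke→J2  (J1 effort already set via bond 2)
b1 stroke→J3  (only one flow-in slot at J2)
b4 stroke→I1  (closing 1-jn rule on J3)

1  (I1 all integral)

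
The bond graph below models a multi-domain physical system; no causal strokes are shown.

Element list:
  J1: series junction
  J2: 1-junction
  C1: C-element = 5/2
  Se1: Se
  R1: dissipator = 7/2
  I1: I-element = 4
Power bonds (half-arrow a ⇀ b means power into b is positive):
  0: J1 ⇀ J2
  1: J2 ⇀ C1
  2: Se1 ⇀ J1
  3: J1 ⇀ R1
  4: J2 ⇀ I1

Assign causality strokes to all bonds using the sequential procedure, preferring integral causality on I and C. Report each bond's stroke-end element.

#2 stroke at J1  (Se1: effort source, stroke at far end)
#1 stroke at J2  (prefer integral on C1)
#4 stroke at I1  (prefer integral on I1)
#0 stroke at J2  (1-jn J2 has f-setter on 4)
#3 stroke at J1  (common-f at J1 fixed by 0)

#0 stroke at J2
#1 stroke at J2
#2 stroke at J1
#3 stroke at J1
#4 stroke at I1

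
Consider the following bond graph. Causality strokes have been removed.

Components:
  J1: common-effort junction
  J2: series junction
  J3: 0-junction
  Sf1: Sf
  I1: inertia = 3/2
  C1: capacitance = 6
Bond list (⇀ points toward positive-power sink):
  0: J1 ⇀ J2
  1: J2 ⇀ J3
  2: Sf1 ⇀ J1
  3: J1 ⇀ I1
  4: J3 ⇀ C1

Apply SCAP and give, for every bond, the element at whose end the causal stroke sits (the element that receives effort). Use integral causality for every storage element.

β0 stroke→J1
β1 stroke→J2
β2 stroke→Sf1
β3 stroke→I1
β4 stroke→J3

bond 2 →Sf1  (Sf1 fixes flow; stroke at Sf1)
bond 3 →I1  (prefer integral on I1)
bond 0 →J1  (J1: last free bond brings effort in)
bond 1 →J2  (1-jn J2 has f-setter on 0)
bond 4 →J3  (only one effort-in slot at J3)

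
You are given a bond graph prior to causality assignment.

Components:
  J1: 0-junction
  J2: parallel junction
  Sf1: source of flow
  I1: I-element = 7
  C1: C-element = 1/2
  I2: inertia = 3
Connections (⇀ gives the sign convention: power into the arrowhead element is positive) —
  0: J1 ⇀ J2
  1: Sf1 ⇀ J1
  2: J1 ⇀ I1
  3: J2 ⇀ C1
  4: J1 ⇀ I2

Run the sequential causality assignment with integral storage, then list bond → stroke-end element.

β1 |Sf1  (Sf1 fixes flow; stroke at Sf1)
β2 |I1  (I1 outputs flow p/I1)
β3 |J2  (C1 outputs effort q/C1)
β0 |J1  (J2 effort already set via bond 3)
β4 |I2  (common-e at J1 fixed by 0)

β0 |J1
β1 |Sf1
β2 |I1
β3 |J2
β4 |I2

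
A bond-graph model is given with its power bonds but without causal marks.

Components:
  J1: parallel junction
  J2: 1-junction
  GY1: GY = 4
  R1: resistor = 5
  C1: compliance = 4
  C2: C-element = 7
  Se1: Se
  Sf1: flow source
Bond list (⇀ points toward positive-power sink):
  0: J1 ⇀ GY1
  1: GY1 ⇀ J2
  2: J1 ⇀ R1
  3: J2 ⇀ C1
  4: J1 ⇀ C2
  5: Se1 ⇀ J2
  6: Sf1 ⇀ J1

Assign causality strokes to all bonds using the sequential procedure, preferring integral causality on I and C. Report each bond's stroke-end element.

bond 0 stroke→GY1
bond 1 stroke→GY1
bond 2 stroke→R1
bond 3 stroke→J2
bond 4 stroke→J1
bond 5 stroke→J2
bond 6 stroke→Sf1

#5 stroke→J2  (Se1 fixes effort; stroke away)
#6 stroke→Sf1  (source Sf1 imposes f)
#3 stroke→J2  (prefer integral on C1)
#1 stroke→GY1  (only one flow-in slot at J2)
#0 stroke→GY1  (GY GY1: same side as bond 1)
#4 stroke→J1  (C2 outputs effort q/C2)
#2 stroke→R1  (J1 effort already set via bond 4)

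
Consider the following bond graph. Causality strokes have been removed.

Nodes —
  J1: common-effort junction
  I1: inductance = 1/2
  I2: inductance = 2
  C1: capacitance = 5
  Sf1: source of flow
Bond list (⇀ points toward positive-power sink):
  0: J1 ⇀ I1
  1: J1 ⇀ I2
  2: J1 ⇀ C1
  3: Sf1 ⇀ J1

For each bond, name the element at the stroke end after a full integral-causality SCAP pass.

#3 |Sf1  (source Sf1 imposes f)
#0 |I1  (I1 integral (f out))
#1 |I2  (I2 outputs flow p/I2)
#2 |J1  (closing 0-jn rule on J1)

β0 stroke→I1
β1 stroke→I2
β2 stroke→J1
β3 stroke→Sf1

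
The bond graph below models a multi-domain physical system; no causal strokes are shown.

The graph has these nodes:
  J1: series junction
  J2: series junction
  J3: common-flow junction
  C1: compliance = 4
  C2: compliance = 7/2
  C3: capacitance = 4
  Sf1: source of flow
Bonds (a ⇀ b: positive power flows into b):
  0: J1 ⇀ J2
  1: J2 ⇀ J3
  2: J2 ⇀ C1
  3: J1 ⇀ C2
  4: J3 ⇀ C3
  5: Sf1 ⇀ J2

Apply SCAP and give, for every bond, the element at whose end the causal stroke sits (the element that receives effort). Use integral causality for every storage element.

β5 |Sf1  (Sf1 (Sf) sets flow on bond)
β0 |J2  (1-jn J2 has f-setter on 5)
β1 |J2  (J2: bond 5 brought flow, rest push out)
β2 |J2  (common-f at J2 fixed by 5)
β4 |J3  (1-jn J3 has f-setter on 1)
β3 |J1  (common-f at J1 fixed by 0)

β0 |J2
β1 |J2
β2 |J2
β3 |J1
β4 |J3
β5 |Sf1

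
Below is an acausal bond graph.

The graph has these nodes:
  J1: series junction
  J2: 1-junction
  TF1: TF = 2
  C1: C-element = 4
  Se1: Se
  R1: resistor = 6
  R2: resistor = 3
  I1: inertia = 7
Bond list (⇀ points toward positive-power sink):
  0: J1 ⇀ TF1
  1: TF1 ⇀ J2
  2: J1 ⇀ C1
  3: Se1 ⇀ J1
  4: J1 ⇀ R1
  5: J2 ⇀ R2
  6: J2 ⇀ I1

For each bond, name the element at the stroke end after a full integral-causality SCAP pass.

b0 →TF1
b1 →J2
b2 →J1
b3 →J1
b4 →J1
b5 →J2
b6 →I1

#3 stroke→J1  (Se1: effort source, stroke at far end)
#2 stroke→J1  (prefer integral on C1)
#6 stroke→I1  (prefer integral on I1)
#1 stroke→J2  (J2: bond 6 brought flow, rest push out)
#5 stroke→J2  (1-jn J2 has f-setter on 6)
#0 stroke→TF1  (TF1 one-in-one-out from 1)
#4 stroke→J1  (J1: bond 0 brought flow, rest push out)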